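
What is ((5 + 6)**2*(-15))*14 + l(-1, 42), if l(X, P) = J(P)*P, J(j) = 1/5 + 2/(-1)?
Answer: -127428/5 ≈ -25486.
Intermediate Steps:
J(j) = -9/5 (J(j) = 1*(1/5) + 2*(-1) = 1/5 - 2 = -9/5)
l(X, P) = -9*P/5
((5 + 6)**2*(-15))*14 + l(-1, 42) = ((5 + 6)**2*(-15))*14 - 9/5*42 = (11**2*(-15))*14 - 378/5 = (121*(-15))*14 - 378/5 = -1815*14 - 378/5 = -25410 - 378/5 = -127428/5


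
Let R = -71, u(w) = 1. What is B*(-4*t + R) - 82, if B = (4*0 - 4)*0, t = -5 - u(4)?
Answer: -82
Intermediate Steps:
t = -6 (t = -5 - 1*1 = -5 - 1 = -6)
B = 0 (B = (0 - 4)*0 = -4*0 = 0)
B*(-4*t + R) - 82 = 0*(-4*(-6) - 71) - 82 = 0*(24 - 71) - 82 = 0*(-47) - 82 = 0 - 82 = -82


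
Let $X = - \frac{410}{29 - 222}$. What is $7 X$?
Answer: $\frac{2870}{193} \approx 14.87$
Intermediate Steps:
$X = \frac{410}{193}$ ($X = - \frac{410}{-193} = \left(-410\right) \left(- \frac{1}{193}\right) = \frac{410}{193} \approx 2.1244$)
$7 X = 7 \cdot \frac{410}{193} = \frac{2870}{193}$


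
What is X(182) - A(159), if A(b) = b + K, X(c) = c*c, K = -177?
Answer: 33142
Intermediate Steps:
X(c) = c²
A(b) = -177 + b (A(b) = b - 177 = -177 + b)
X(182) - A(159) = 182² - (-177 + 159) = 33124 - 1*(-18) = 33124 + 18 = 33142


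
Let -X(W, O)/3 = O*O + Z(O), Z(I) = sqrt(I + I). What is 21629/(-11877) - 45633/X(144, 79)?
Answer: 3608325440/5855800449 - 15211*sqrt(158)/38949923 ≈ 0.61129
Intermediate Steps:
Z(I) = sqrt(2)*sqrt(I) (Z(I) = sqrt(2*I) = sqrt(2)*sqrt(I))
X(W, O) = -3*O**2 - 3*sqrt(2)*sqrt(O) (X(W, O) = -3*(O*O + sqrt(2)*sqrt(O)) = -3*(O**2 + sqrt(2)*sqrt(O)) = -3*O**2 - 3*sqrt(2)*sqrt(O))
21629/(-11877) - 45633/X(144, 79) = 21629/(-11877) - 45633/(-3*79**2 - 3*sqrt(2)*sqrt(79)) = 21629*(-1/11877) - 45633/(-3*6241 - 3*sqrt(158)) = -21629/11877 - 45633/(-18723 - 3*sqrt(158))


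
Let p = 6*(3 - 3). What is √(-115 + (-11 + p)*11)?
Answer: 2*I*√59 ≈ 15.362*I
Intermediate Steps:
p = 0 (p = 6*0 = 0)
√(-115 + (-11 + p)*11) = √(-115 + (-11 + 0)*11) = √(-115 - 11*11) = √(-115 - 121) = √(-236) = 2*I*√59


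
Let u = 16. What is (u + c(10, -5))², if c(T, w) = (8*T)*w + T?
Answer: 139876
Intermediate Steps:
c(T, w) = T + 8*T*w (c(T, w) = 8*T*w + T = T + 8*T*w)
(u + c(10, -5))² = (16 + 10*(1 + 8*(-5)))² = (16 + 10*(1 - 40))² = (16 + 10*(-39))² = (16 - 390)² = (-374)² = 139876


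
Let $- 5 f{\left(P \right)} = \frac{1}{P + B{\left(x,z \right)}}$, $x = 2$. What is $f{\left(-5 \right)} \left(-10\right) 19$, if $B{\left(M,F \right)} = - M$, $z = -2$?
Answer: $- \frac{38}{7} \approx -5.4286$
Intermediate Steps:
$f{\left(P \right)} = - \frac{1}{5 \left(-2 + P\right)}$ ($f{\left(P \right)} = - \frac{1}{5 \left(P - 2\right)} = - \frac{1}{5 \left(-2 + P\right)}$)
$f{\left(-5 \right)} \left(-10\right) 19 = - \frac{1}{-10 + 5 \left(-5\right)} \left(-10\right) 19 = - \frac{1}{-10 - 25} \left(-10\right) 19 = - \frac{1}{-35} \left(-10\right) 19 = \left(-1\right) \left(- \frac{1}{35}\right) \left(-10\right) 19 = \frac{1}{35} \left(-10\right) 19 = \left(- \frac{2}{7}\right) 19 = - \frac{38}{7}$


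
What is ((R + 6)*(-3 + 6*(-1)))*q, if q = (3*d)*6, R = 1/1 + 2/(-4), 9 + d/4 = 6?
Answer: 12636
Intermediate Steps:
d = -12 (d = -36 + 4*6 = -36 + 24 = -12)
R = ½ (R = 1*1 + 2*(-¼) = 1 - ½ = ½ ≈ 0.50000)
q = -216 (q = (3*(-12))*6 = -36*6 = -216)
((R + 6)*(-3 + 6*(-1)))*q = ((½ + 6)*(-3 + 6*(-1)))*(-216) = (13*(-3 - 6)/2)*(-216) = ((13/2)*(-9))*(-216) = -117/2*(-216) = 12636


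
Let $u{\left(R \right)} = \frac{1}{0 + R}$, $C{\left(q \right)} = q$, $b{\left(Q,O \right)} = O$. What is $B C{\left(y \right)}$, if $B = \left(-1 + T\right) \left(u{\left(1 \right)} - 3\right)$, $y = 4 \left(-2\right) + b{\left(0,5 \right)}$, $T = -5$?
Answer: $-36$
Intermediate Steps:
$y = -3$ ($y = 4 \left(-2\right) + 5 = -8 + 5 = -3$)
$u{\left(R \right)} = \frac{1}{R}$
$B = 12$ ($B = \left(-1 - 5\right) \left(1^{-1} - 3\right) = - 6 \left(1 - 3\right) = \left(-6\right) \left(-2\right) = 12$)
$B C{\left(y \right)} = 12 \left(-3\right) = -36$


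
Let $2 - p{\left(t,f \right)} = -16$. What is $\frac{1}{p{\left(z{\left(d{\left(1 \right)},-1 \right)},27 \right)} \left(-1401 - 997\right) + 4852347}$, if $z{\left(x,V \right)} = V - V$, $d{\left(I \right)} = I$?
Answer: $\frac{1}{4809183} \approx 2.0794 \cdot 10^{-7}$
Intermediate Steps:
$z{\left(x,V \right)} = 0$
$p{\left(t,f \right)} = 18$ ($p{\left(t,f \right)} = 2 - -16 = 2 + 16 = 18$)
$\frac{1}{p{\left(z{\left(d{\left(1 \right)},-1 \right)},27 \right)} \left(-1401 - 997\right) + 4852347} = \frac{1}{18 \left(-1401 - 997\right) + 4852347} = \frac{1}{18 \left(-2398\right) + 4852347} = \frac{1}{-43164 + 4852347} = \frac{1}{4809183}$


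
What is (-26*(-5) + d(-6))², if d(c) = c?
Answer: 15376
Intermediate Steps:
(-26*(-5) + d(-6))² = (-26*(-5) - 6)² = (130 - 6)² = 124² = 15376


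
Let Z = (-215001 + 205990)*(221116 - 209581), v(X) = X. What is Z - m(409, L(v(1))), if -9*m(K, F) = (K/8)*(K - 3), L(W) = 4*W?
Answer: -3741824833/36 ≈ -1.0394e+8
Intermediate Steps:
m(K, F) = -K*(-3 + K)/72 (m(K, F) = -K/8*(K - 3)/9 = -K*(1/8)*(-3 + K)/9 = -K/8*(-3 + K)/9 = -K*(-3 + K)/72)
Z = -103941885 (Z = -9011*11535 = -103941885)
Z - m(409, L(v(1))) = -103941885 - 409*(3 - 1*409)/72 = -103941885 - 409*(3 - 409)/72 = -103941885 - 409*(-406)/72 = -103941885 - 1*(-83027/36) = -103941885 + 83027/36 = -3741824833/36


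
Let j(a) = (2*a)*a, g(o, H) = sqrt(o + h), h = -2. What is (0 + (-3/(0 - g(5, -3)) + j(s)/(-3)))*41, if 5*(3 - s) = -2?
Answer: -23698/75 + 41*sqrt(3) ≈ -244.96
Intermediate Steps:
g(o, H) = sqrt(-2 + o) (g(o, H) = sqrt(o - 2) = sqrt(-2 + o))
s = 17/5 (s = 3 - 1/5*(-2) = 3 + 2/5 = 17/5 ≈ 3.4000)
j(a) = 2*a**2
(0 + (-3/(0 - g(5, -3)) + j(s)/(-3)))*41 = (0 + (-3/(0 - sqrt(-2 + 5)) + (2*(17/5)**2)/(-3)))*41 = (0 + (-3/(0 - sqrt(3)) + (2*(289/25))*(-1/3)))*41 = (0 + (-3*(-sqrt(3)/3) + (578/25)*(-1/3)))*41 = (0 + (-(-1)*sqrt(3) - 578/75))*41 = (0 + (sqrt(3) - 578/75))*41 = (0 + (-578/75 + sqrt(3)))*41 = (-578/75 + sqrt(3))*41 = -23698/75 + 41*sqrt(3)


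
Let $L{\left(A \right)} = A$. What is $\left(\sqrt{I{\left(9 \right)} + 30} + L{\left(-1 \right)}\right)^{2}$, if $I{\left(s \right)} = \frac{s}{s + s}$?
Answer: $\frac{63}{2} - \sqrt{122} \approx 20.455$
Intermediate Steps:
$I{\left(s \right)} = \frac{1}{2}$ ($I{\left(s \right)} = \frac{s}{2 s} = s \frac{1}{2 s} = \frac{1}{2}$)
$\left(\sqrt{I{\left(9 \right)} + 30} + L{\left(-1 \right)}\right)^{2} = \left(\sqrt{\frac{1}{2} + 30} - 1\right)^{2} = \left(\sqrt{\frac{61}{2}} - 1\right)^{2} = \left(\frac{\sqrt{122}}{2} - 1\right)^{2} = \left(-1 + \frac{\sqrt{122}}{2}\right)^{2}$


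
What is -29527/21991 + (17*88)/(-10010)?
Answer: -14930173/10005905 ≈ -1.4921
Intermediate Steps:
-29527/21991 + (17*88)/(-10010) = -29527*1/21991 + 1496*(-1/10010) = -29527/21991 - 68/455 = -14930173/10005905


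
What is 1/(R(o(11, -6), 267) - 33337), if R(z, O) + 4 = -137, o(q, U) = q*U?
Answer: -1/33478 ≈ -2.9870e-5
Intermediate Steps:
o(q, U) = U*q
R(z, O) = -141 (R(z, O) = -4 - 137 = -141)
1/(R(o(11, -6), 267) - 33337) = 1/(-141 - 33337) = 1/(-33478) = -1/33478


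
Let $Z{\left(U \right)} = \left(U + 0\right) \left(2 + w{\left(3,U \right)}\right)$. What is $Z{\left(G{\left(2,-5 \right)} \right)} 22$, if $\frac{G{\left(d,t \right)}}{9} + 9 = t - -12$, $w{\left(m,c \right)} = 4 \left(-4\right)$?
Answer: $5544$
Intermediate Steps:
$w{\left(m,c \right)} = -16$
$G{\left(d,t \right)} = 27 + 9 t$ ($G{\left(d,t \right)} = -81 + 9 \left(t - -12\right) = -81 + 9 \left(t + 12\right) = -81 + 9 \left(12 + t\right) = -81 + \left(108 + 9 t\right) = 27 + 9 t$)
$Z{\left(U \right)} = - 14 U$ ($Z{\left(U \right)} = \left(U + 0\right) \left(2 - 16\right) = U \left(-14\right) = - 14 U$)
$Z{\left(G{\left(2,-5 \right)} \right)} 22 = - 14 \left(27 + 9 \left(-5\right)\right) 22 = - 14 \left(27 - 45\right) 22 = \left(-14\right) \left(-18\right) 22 = 252 \cdot 22 = 5544$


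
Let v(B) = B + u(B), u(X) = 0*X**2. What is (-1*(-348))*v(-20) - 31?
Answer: -6991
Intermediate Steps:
u(X) = 0
v(B) = B (v(B) = B + 0 = B)
(-1*(-348))*v(-20) - 31 = -1*(-348)*(-20) - 31 = 348*(-20) - 31 = -6960 - 31 = -6991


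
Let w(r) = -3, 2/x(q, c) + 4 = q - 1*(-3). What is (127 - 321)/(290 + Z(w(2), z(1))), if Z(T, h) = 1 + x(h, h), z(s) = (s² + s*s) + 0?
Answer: -194/293 ≈ -0.66212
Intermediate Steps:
x(q, c) = 2/(-1 + q) (x(q, c) = 2/(-4 + (q - 1*(-3))) = 2/(-4 + (q + 3)) = 2/(-4 + (3 + q)) = 2/(-1 + q))
z(s) = 2*s² (z(s) = (s² + s²) + 0 = 2*s² + 0 = 2*s²)
Z(T, h) = 1 + 2/(-1 + h)
(127 - 321)/(290 + Z(w(2), z(1))) = (127 - 321)/(290 + (1 + 2*1²)/(-1 + 2*1²)) = -194/(290 + (1 + 2*1)/(-1 + 2*1)) = -194/(290 + (1 + 2)/(-1 + 2)) = -194/(290 + 3/1) = -194/(290 + 1*3) = -194/(290 + 3) = -194/293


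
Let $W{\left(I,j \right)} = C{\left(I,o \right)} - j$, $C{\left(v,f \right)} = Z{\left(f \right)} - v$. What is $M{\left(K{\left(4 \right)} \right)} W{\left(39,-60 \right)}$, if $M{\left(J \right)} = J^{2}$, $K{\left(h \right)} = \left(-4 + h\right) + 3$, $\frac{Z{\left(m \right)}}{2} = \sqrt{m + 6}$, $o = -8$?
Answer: $189 + 18 i \sqrt{2} \approx 189.0 + 25.456 i$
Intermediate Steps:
$Z{\left(m \right)} = 2 \sqrt{6 + m}$ ($Z{\left(m \right)} = 2 \sqrt{m + 6} = 2 \sqrt{6 + m}$)
$K{\left(h \right)} = -1 + h$
$C{\left(v,f \right)} = - v + 2 \sqrt{6 + f}$ ($C{\left(v,f \right)} = 2 \sqrt{6 + f} - v = - v + 2 \sqrt{6 + f}$)
$W{\left(I,j \right)} = - I - j + 2 i \sqrt{2}$ ($W{\left(I,j \right)} = \left(- I + 2 \sqrt{6 - 8}\right) - j = \left(- I + 2 \sqrt{-2}\right) - j = \left(- I + 2 i \sqrt{2}\right) - j = - I - j + 2 i \sqrt{2}$)
$M{\left(K{\left(4 \right)} \right)} W{\left(39,-60 \right)} = \left(-1 + 4\right)^{2} \left(\left(-1\right) 39 - -60 + 2 i \sqrt{2}\right) = 3^{2} \left(-39 + 60 + 2 i \sqrt{2}\right) = 9 \left(21 + 2 i \sqrt{2}\right) = 189 + 18 i \sqrt{2}$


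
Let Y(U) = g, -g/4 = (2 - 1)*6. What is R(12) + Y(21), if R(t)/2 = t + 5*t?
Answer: 120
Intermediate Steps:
R(t) = 12*t (R(t) = 2*(t + 5*t) = 2*(6*t) = 12*t)
g = -24 (g = -4*(2 - 1)*6 = -4*6 = -24)
Y(U) = -24
R(12) + Y(21) = 12*12 - 24 = 144 - 24 = 120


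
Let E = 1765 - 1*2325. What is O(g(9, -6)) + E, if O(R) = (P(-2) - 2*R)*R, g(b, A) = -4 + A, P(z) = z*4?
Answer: -680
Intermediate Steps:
P(z) = 4*z
E = -560 (E = 1765 - 2325 = -560)
O(R) = R*(-8 - 2*R) (O(R) = (4*(-2) - 2*R)*R = (-8 - 2*R)*R = R*(-8 - 2*R))
O(g(9, -6)) + E = -2*(-4 - 6)*(4 + (-4 - 6)) - 560 = -2*(-10)*(4 - 10) - 560 = -2*(-10)*(-6) - 560 = -120 - 560 = -680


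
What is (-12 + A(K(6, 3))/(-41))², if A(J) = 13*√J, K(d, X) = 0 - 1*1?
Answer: 241895/1681 + 312*I/41 ≈ 143.9 + 7.6098*I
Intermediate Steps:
K(d, X) = -1 (K(d, X) = 0 - 1 = -1)
(-12 + A(K(6, 3))/(-41))² = (-12 + (13*√(-1))/(-41))² = (-12 + (13*I)*(-1/41))² = (-12 - 13*I/41)²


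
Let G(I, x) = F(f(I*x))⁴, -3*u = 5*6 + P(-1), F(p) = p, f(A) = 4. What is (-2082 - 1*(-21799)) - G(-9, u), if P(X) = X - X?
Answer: 19461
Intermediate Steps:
P(X) = 0
u = -10 (u = -(5*6 + 0)/3 = -(30 + 0)/3 = -⅓*30 = -10)
G(I, x) = 256 (G(I, x) = 4⁴ = 256)
(-2082 - 1*(-21799)) - G(-9, u) = (-2082 - 1*(-21799)) - 1*256 = (-2082 + 21799) - 256 = 19717 - 256 = 19461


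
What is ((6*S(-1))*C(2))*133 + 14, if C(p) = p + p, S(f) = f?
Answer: -3178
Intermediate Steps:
C(p) = 2*p
((6*S(-1))*C(2))*133 + 14 = ((6*(-1))*(2*2))*133 + 14 = -6*4*133 + 14 = -24*133 + 14 = -3192 + 14 = -3178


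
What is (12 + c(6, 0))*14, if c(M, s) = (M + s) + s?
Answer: 252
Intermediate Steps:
c(M, s) = M + 2*s
(12 + c(6, 0))*14 = (12 + (6 + 2*0))*14 = (12 + (6 + 0))*14 = (12 + 6)*14 = 18*14 = 252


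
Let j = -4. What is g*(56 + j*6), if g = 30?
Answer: 960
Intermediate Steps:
g*(56 + j*6) = 30*(56 - 4*6) = 30*(56 - 24) = 30*32 = 960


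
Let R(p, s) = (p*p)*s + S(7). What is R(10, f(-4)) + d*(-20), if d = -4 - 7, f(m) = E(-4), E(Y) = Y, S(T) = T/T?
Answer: -179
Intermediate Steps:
S(T) = 1
f(m) = -4
d = -11
R(p, s) = 1 + s*p² (R(p, s) = (p*p)*s + 1 = p²*s + 1 = s*p² + 1 = 1 + s*p²)
R(10, f(-4)) + d*(-20) = (1 - 4*10²) - 11*(-20) = (1 - 4*100) + 220 = (1 - 400) + 220 = -399 + 220 = -179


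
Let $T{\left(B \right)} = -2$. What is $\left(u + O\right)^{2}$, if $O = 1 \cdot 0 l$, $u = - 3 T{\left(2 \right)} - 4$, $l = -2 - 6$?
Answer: $4$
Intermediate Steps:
$l = -8$ ($l = -2 - 6 = -8$)
$u = 2$ ($u = \left(-3\right) \left(-2\right) - 4 = 6 - 4 = 2$)
$O = 0$ ($O = 1 \cdot 0 \left(-8\right) = 0 \left(-8\right) = 0$)
$\left(u + O\right)^{2} = \left(2 + 0\right)^{2} = 2^{2} = 4$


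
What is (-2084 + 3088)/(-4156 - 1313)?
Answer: -1004/5469 ≈ -0.18358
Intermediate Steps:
(-2084 + 3088)/(-4156 - 1313) = 1004/(-5469) = 1004*(-1/5469) = -1004/5469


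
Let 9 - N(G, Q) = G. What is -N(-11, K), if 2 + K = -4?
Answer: -20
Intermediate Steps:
K = -6 (K = -2 - 4 = -6)
N(G, Q) = 9 - G
-N(-11, K) = -(9 - 1*(-11)) = -(9 + 11) = -1*20 = -20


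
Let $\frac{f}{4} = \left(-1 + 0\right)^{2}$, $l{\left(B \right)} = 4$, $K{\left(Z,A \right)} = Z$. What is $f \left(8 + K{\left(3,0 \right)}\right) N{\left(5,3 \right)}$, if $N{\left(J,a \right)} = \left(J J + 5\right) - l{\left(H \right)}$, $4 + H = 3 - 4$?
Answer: $1144$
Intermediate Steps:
$H = -5$ ($H = -4 + \left(3 - 4\right) = -4 - 1 = -5$)
$N{\left(J,a \right)} = 1 + J^{2}$ ($N{\left(J,a \right)} = \left(J J + 5\right) - 4 = \left(J^{2} + 5\right) - 4 = \left(5 + J^{2}\right) - 4 = 1 + J^{2}$)
$f = 4$ ($f = 4 \left(-1 + 0\right)^{2} = 4 \left(-1\right)^{2} = 4 \cdot 1 = 4$)
$f \left(8 + K{\left(3,0 \right)}\right) N{\left(5,3 \right)} = 4 \left(8 + 3\right) \left(1 + 5^{2}\right) = 4 \cdot 11 \left(1 + 25\right) = 44 \cdot 26 = 1144$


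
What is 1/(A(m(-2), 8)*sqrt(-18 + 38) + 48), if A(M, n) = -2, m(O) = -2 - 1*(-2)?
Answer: 3/139 + sqrt(5)/556 ≈ 0.025604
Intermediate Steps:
m(O) = 0 (m(O) = -2 + 2 = 0)
1/(A(m(-2), 8)*sqrt(-18 + 38) + 48) = 1/(-2*sqrt(-18 + 38) + 48) = 1/(-4*sqrt(5) + 48) = 1/(48 - 4*sqrt(5))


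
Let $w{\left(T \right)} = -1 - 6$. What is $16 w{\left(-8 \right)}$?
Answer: $-112$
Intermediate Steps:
$w{\left(T \right)} = -7$ ($w{\left(T \right)} = -1 - 6 = -7$)
$16 w{\left(-8 \right)} = 16 \left(-7\right) = -112$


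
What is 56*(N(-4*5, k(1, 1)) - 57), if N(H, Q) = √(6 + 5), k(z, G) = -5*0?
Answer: -3192 + 56*√11 ≈ -3006.3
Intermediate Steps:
k(z, G) = 0
N(H, Q) = √11
56*(N(-4*5, k(1, 1)) - 57) = 56*(√11 - 57) = 56*(-57 + √11) = -3192 + 56*√11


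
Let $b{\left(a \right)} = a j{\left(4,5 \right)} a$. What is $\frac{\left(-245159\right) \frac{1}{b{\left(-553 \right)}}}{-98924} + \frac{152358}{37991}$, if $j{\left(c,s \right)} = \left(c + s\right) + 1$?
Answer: $\frac{46091122199422849}{11492980149623560} \approx 4.0104$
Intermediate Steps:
$j{\left(c,s \right)} = 1 + c + s$
$b{\left(a \right)} = 10 a^{2}$ ($b{\left(a \right)} = a \left(1 + 4 + 5\right) a = a 10 a = 10 a a = 10 a^{2}$)
$\frac{\left(-245159\right) \frac{1}{b{\left(-553 \right)}}}{-98924} + \frac{152358}{37991} = \frac{\left(-245159\right) \frac{1}{10 \left(-553\right)^{2}}}{-98924} + \frac{152358}{37991} = - \frac{245159}{10 \cdot 305809} \left(- \frac{1}{98924}\right) + 152358 \cdot \frac{1}{37991} = - \frac{245159}{3058090} \left(- \frac{1}{98924}\right) + \frac{152358}{37991} = \left(-245159\right) \frac{1}{3058090} \left(- \frac{1}{98924}\right) + \frac{152358}{37991} = \left(- \frac{245159}{3058090}\right) \left(- \frac{1}{98924}\right) + \frac{152358}{37991} = \frac{245159}{302518495160} + \frac{152358}{37991} = \frac{46091122199422849}{11492980149623560}$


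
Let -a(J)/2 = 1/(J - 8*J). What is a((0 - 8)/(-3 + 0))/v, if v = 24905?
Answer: 3/697340 ≈ 4.3021e-6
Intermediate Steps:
a(J) = 2/(7*J) (a(J) = -2/(J - 8*J) = -2*(-1/(7*J)) = -(-2)/(7*J) = 2/(7*J))
a((0 - 8)/(-3 + 0))/v = (2/(7*(((0 - 8)/(-3 + 0)))))/24905 = (2/(7*((-8/(-3)))))*(1/24905) = (2/(7*((-8*(-⅓)))))*(1/24905) = (2/(7*(8/3)))*(1/24905) = ((2/7)*(3/8))*(1/24905) = (3/28)*(1/24905) = 3/697340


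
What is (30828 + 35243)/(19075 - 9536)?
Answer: 66071/9539 ≈ 6.9264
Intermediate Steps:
(30828 + 35243)/(19075 - 9536) = 66071/9539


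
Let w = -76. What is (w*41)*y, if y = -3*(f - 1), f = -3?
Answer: -37392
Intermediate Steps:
y = 12 (y = -3*(-3 - 1) = -3*(-4) = 12)
(w*41)*y = -76*41*12 = -3116*12 = -37392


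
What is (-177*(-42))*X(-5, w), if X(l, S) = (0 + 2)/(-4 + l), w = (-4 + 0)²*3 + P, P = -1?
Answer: -1652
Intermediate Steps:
w = 47 (w = (-4 + 0)²*3 - 1 = (-4)²*3 - 1 = 16*3 - 1 = 48 - 1 = 47)
X(l, S) = 2/(-4 + l)
(-177*(-42))*X(-5, w) = (-177*(-42))*(2/(-4 - 5)) = 7434*(2/(-9)) = 7434*(2*(-⅑)) = 7434*(-2/9) = -1652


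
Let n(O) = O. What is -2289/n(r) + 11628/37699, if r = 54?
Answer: -28555033/678582 ≈ -42.080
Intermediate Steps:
-2289/n(r) + 11628/37699 = -2289/54 + 11628/37699 = -2289*1/54 + 11628*(1/37699) = -763/18 + 11628/37699 = -28555033/678582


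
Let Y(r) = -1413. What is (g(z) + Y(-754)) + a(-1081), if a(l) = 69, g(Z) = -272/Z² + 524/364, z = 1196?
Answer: -840183840/625807 ≈ -1342.6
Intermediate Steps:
g(Z) = 131/91 - 272/Z² (g(Z) = -272/Z² + 524*(1/364) = -272/Z² + 131/91 = 131/91 - 272/Z²)
(g(z) + Y(-754)) + a(-1081) = ((131/91 - 272/1196²) - 1413) + 69 = ((131/91 - 272*1/1430416) - 1413) + 69 = ((131/91 - 17/89401) - 1413) + 69 = (900768/625807 - 1413) + 69 = -883364523/625807 + 69 = -840183840/625807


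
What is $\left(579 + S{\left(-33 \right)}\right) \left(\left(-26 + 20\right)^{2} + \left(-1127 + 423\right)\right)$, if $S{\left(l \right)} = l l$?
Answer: $-1114224$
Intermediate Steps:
$S{\left(l \right)} = l^{2}$
$\left(579 + S{\left(-33 \right)}\right) \left(\left(-26 + 20\right)^{2} + \left(-1127 + 423\right)\right) = \left(579 + \left(-33\right)^{2}\right) \left(\left(-26 + 20\right)^{2} + \left(-1127 + 423\right)\right) = \left(579 + 1089\right) \left(\left(-6\right)^{2} - 704\right) = 1668 \left(36 - 704\right) = 1668 \left(-668\right) = -1114224$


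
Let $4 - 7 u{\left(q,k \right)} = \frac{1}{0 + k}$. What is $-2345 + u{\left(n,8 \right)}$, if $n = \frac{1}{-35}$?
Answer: $- \frac{131289}{56} \approx -2344.4$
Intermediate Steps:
$n = - \frac{1}{35} \approx -0.028571$
$u{\left(q,k \right)} = \frac{4}{7} - \frac{1}{7 k}$ ($u{\left(q,k \right)} = \frac{4}{7} - \frac{1}{7 \left(0 + k\right)} = \frac{4}{7} - \frac{1}{7 k}$)
$-2345 + u{\left(n,8 \right)} = -2345 + \frac{-1 + 4 \cdot 8}{7 \cdot 8} = -2345 + \frac{1}{7} \cdot \frac{1}{8} \left(-1 + 32\right) = -2345 + \frac{1}{7} \cdot \frac{1}{8} \cdot 31 = -2345 + \frac{31}{56} = - \frac{131289}{56}$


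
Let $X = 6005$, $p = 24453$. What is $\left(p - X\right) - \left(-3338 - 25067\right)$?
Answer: $46853$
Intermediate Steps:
$\left(p - X\right) - \left(-3338 - 25067\right) = \left(24453 - 6005\right) - \left(-3338 - 25067\right) = 18448 - -28405 = 18448 + 28405 = 46853$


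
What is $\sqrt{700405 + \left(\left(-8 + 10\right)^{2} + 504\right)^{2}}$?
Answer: $\sqrt{958469} \approx 979.01$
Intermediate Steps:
$\sqrt{700405 + \left(\left(-8 + 10\right)^{2} + 504\right)^{2}} = \sqrt{700405 + \left(2^{2} + 504\right)^{2}} = \sqrt{700405 + \left(4 + 504\right)^{2}} = \sqrt{700405 + 508^{2}} = \sqrt{700405 + 258064} = \sqrt{958469}$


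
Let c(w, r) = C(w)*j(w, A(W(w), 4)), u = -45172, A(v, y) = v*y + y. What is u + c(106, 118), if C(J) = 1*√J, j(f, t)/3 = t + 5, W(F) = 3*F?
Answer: -45172 + 3843*√106 ≈ -5605.9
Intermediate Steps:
A(v, y) = y + v*y
j(f, t) = 15 + 3*t (j(f, t) = 3*(t + 5) = 3*(5 + t) = 15 + 3*t)
C(J) = √J
c(w, r) = √w*(27 + 36*w) (c(w, r) = √w*(15 + 3*(4*(1 + 3*w))) = √w*(15 + 3*(4 + 12*w)) = √w*(15 + (12 + 36*w)) = √w*(27 + 36*w))
u + c(106, 118) = -45172 + √106*(27 + 36*106) = -45172 + √106*(27 + 3816) = -45172 + √106*3843 = -45172 + 3843*√106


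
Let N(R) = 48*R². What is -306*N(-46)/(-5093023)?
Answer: 31079808/5093023 ≈ 6.1024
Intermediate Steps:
-306*N(-46)/(-5093023) = -14688*(-46)²/(-5093023) = -14688*2116*(-1/5093023) = -306*101568*(-1/5093023) = -31079808*(-1/5093023) = 31079808/5093023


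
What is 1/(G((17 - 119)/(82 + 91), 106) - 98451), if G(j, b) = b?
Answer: -1/98345 ≈ -1.0168e-5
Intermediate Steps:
1/(G((17 - 119)/(82 + 91), 106) - 98451) = 1/(106 - 98451) = 1/(-98345) = -1/98345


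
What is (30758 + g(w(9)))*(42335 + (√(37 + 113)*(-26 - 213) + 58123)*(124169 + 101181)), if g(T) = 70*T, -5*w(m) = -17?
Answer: 405987479693460 - 8347013577000*√6 ≈ 3.8554e+14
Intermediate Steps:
w(m) = 17/5 (w(m) = -⅕*(-17) = 17/5)
(30758 + g(w(9)))*(42335 + (√(37 + 113)*(-26 - 213) + 58123)*(124169 + 101181)) = (30758 + 70*(17/5))*(42335 + (√(37 + 113)*(-26 - 213) + 58123)*(124169 + 101181)) = (30758 + 238)*(42335 + (√150*(-239) + 58123)*225350) = 30996*(42335 + ((5*√6)*(-239) + 58123)*225350) = 30996*(42335 + (-1195*√6 + 58123)*225350) = 30996*(42335 + (58123 - 1195*√6)*225350) = 30996*(42335 + (13098018050 - 269293250*√6)) = 30996*(13098060385 - 269293250*√6) = 405987479693460 - 8347013577000*√6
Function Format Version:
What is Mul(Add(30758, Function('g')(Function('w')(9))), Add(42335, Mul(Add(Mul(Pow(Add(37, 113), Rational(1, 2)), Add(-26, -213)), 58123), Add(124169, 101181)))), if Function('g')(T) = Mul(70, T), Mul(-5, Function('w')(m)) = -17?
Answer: Add(405987479693460, Mul(-8347013577000, Pow(6, Rational(1, 2)))) ≈ 3.8554e+14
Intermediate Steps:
Function('w')(m) = Rational(17, 5) (Function('w')(m) = Mul(Rational(-1, 5), -17) = Rational(17, 5))
Mul(Add(30758, Function('g')(Function('w')(9))), Add(42335, Mul(Add(Mul(Pow(Add(37, 113), Rational(1, 2)), Add(-26, -213)), 58123), Add(124169, 101181)))) = Mul(Add(30758, Mul(70, Rational(17, 5))), Add(42335, Mul(Add(Mul(Pow(Add(37, 113), Rational(1, 2)), Add(-26, -213)), 58123), Add(124169, 101181)))) = Mul(Add(30758, 238), Add(42335, Mul(Add(Mul(Pow(150, Rational(1, 2)), -239), 58123), 225350))) = Mul(30996, Add(42335, Mul(Add(Mul(Mul(5, Pow(6, Rational(1, 2))), -239), 58123), 225350))) = Mul(30996, Add(42335, Mul(Add(Mul(-1195, Pow(6, Rational(1, 2))), 58123), 225350))) = Mul(30996, Add(42335, Mul(Add(58123, Mul(-1195, Pow(6, Rational(1, 2)))), 225350))) = Mul(30996, Add(42335, Add(13098018050, Mul(-269293250, Pow(6, Rational(1, 2)))))) = Mul(30996, Add(13098060385, Mul(-269293250, Pow(6, Rational(1, 2))))) = Add(405987479693460, Mul(-8347013577000, Pow(6, Rational(1, 2))))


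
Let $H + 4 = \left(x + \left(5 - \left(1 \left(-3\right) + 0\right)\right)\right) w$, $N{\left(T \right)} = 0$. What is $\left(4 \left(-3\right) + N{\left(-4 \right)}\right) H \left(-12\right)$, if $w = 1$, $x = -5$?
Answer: $-144$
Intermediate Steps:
$H = -1$ ($H = -4 + \left(-5 + \left(5 - \left(1 \left(-3\right) + 0\right)\right)\right) 1 = -4 + \left(-5 + \left(5 - \left(-3 + 0\right)\right)\right) 1 = -4 + \left(-5 + \left(5 - -3\right)\right) 1 = -4 + \left(-5 + \left(5 + 3\right)\right) 1 = -4 + \left(-5 + 8\right) 1 = -4 + 3 \cdot 1 = -4 + 3 = -1$)
$\left(4 \left(-3\right) + N{\left(-4 \right)}\right) H \left(-12\right) = \left(4 \left(-3\right) + 0\right) \left(-1\right) \left(-12\right) = \left(-12 + 0\right) \left(-1\right) \left(-12\right) = \left(-12\right) \left(-1\right) \left(-12\right) = 12 \left(-12\right) = -144$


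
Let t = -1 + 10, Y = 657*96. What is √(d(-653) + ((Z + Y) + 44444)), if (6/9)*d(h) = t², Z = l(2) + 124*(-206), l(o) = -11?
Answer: √328330/2 ≈ 286.50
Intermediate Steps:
Y = 63072
t = 9
Z = -25555 (Z = -11 + 124*(-206) = -11 - 25544 = -25555)
d(h) = 243/2 (d(h) = (3/2)*9² = (3/2)*81 = 243/2)
√(d(-653) + ((Z + Y) + 44444)) = √(243/2 + ((-25555 + 63072) + 44444)) = √(243/2 + (37517 + 44444)) = √(243/2 + 81961) = √(164165/2) = √328330/2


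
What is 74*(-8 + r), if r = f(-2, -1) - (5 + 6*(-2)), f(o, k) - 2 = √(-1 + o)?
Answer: 74 + 74*I*√3 ≈ 74.0 + 128.17*I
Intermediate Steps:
f(o, k) = 2 + √(-1 + o)
r = 9 + I*√3 (r = (2 + √(-1 - 2)) - (5 + 6*(-2)) = (2 + √(-3)) - (5 - 12) = (2 + I*√3) - 1*(-7) = (2 + I*√3) + 7 = 9 + I*√3 ≈ 9.0 + 1.732*I)
74*(-8 + r) = 74*(-8 + (9 + I*√3)) = 74*(1 + I*√3) = 74 + 74*I*√3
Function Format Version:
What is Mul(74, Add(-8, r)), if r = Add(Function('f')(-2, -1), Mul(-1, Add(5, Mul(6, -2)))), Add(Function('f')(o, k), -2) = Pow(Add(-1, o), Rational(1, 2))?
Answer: Add(74, Mul(74, I, Pow(3, Rational(1, 2)))) ≈ Add(74.000, Mul(128.17, I))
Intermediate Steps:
Function('f')(o, k) = Add(2, Pow(Add(-1, o), Rational(1, 2)))
r = Add(9, Mul(I, Pow(3, Rational(1, 2)))) (r = Add(Add(2, Pow(Add(-1, -2), Rational(1, 2))), Mul(-1, Add(5, Mul(6, -2)))) = Add(Add(2, Pow(-3, Rational(1, 2))), Mul(-1, Add(5, -12))) = Add(Add(2, Mul(I, Pow(3, Rational(1, 2)))), Mul(-1, -7)) = Add(Add(2, Mul(I, Pow(3, Rational(1, 2)))), 7) = Add(9, Mul(I, Pow(3, Rational(1, 2)))) ≈ Add(9.0000, Mul(1.7320, I)))
Mul(74, Add(-8, r)) = Mul(74, Add(-8, Add(9, Mul(I, Pow(3, Rational(1, 2)))))) = Mul(74, Add(1, Mul(I, Pow(3, Rational(1, 2))))) = Add(74, Mul(74, I, Pow(3, Rational(1, 2))))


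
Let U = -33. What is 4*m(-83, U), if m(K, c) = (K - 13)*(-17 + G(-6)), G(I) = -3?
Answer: 7680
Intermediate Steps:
m(K, c) = 260 - 20*K (m(K, c) = (K - 13)*(-17 - 3) = (-13 + K)*(-20) = 260 - 20*K)
4*m(-83, U) = 4*(260 - 20*(-83)) = 4*(260 + 1660) = 4*1920 = 7680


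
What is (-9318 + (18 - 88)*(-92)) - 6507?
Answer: -9385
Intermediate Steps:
(-9318 + (18 - 88)*(-92)) - 6507 = (-9318 - 70*(-92)) - 6507 = (-9318 + 6440) - 6507 = -2878 - 6507 = -9385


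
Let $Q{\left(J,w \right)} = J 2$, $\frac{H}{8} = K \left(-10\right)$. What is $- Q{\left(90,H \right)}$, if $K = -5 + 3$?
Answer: $-180$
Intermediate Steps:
$K = -2$
$H = 160$ ($H = 8 \left(\left(-2\right) \left(-10\right)\right) = 8 \cdot 20 = 160$)
$Q{\left(J,w \right)} = 2 J$
$- Q{\left(90,H \right)} = - 2 \cdot 90 = \left(-1\right) 180 = -180$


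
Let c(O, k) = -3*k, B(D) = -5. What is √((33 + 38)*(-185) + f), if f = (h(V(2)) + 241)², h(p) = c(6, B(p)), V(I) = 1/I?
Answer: √52401 ≈ 228.91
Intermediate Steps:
h(p) = 15 (h(p) = -3*(-5) = 15)
f = 65536 (f = (15 + 241)² = 256² = 65536)
√((33 + 38)*(-185) + f) = √((33 + 38)*(-185) + 65536) = √(71*(-185) + 65536) = √(-13135 + 65536) = √52401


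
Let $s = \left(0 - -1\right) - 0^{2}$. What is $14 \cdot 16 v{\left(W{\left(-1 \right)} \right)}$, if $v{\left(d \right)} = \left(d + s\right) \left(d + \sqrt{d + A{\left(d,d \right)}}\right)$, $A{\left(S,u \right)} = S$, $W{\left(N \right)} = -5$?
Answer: $4480 - 896 i \sqrt{10} \approx 4480.0 - 2833.4 i$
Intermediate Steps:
$s = 1$ ($s = \left(0 + 1\right) - 0 = 1 + 0 = 1$)
$v{\left(d \right)} = \left(1 + d\right) \left(d + \sqrt{2} \sqrt{d}\right)$ ($v{\left(d \right)} = \left(d + 1\right) \left(d + \sqrt{d + d}\right) = \left(1 + d\right) \left(d + \sqrt{2 d}\right) = \left(1 + d\right) \left(d + \sqrt{2} \sqrt{d}\right)$)
$14 \cdot 16 v{\left(W{\left(-1 \right)} \right)} = 14 \cdot 16 \left(-5 + \left(-5\right)^{2} + \sqrt{2} \sqrt{-5} + \sqrt{2} \left(-5\right)^{\frac{3}{2}}\right) = 224 \left(-5 + 25 + \sqrt{2} i \sqrt{5} + \sqrt{2} \left(- 5 i \sqrt{5}\right)\right) = 224 \left(-5 + 25 + i \sqrt{10} - 5 i \sqrt{10}\right) = 224 \left(20 - 4 i \sqrt{10}\right) = 4480 - 896 i \sqrt{10}$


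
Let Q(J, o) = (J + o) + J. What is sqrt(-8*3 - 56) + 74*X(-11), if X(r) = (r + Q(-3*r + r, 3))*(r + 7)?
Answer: -10656 + 4*I*sqrt(5) ≈ -10656.0 + 8.9443*I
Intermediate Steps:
Q(J, o) = o + 2*J
X(r) = (3 - 3*r)*(7 + r) (X(r) = (r + (3 + 2*(-3*r + r)))*(r + 7) = (r + (3 + 2*(-2*r)))*(7 + r) = (r + (3 - 4*r))*(7 + r) = (3 - 3*r)*(7 + r))
sqrt(-8*3 - 56) + 74*X(-11) = sqrt(-8*3 - 56) + 74*(21 - 18*(-11) - 3*(-11)**2) = sqrt(-24 - 56) + 74*(21 + 198 - 3*121) = sqrt(-80) + 74*(21 + 198 - 363) = 4*I*sqrt(5) + 74*(-144) = 4*I*sqrt(5) - 10656 = -10656 + 4*I*sqrt(5)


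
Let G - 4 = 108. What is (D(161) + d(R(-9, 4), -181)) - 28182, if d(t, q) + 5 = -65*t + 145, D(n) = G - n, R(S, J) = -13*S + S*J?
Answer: -33356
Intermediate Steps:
G = 112 (G = 4 + 108 = 112)
R(S, J) = -13*S + J*S
D(n) = 112 - n
d(t, q) = 140 - 65*t (d(t, q) = -5 + (-65*t + 145) = -5 + (145 - 65*t) = 140 - 65*t)
(D(161) + d(R(-9, 4), -181)) - 28182 = ((112 - 1*161) + (140 - (-585)*(-13 + 4))) - 28182 = ((112 - 161) + (140 - (-585)*(-9))) - 28182 = (-49 + (140 - 65*81)) - 28182 = (-49 + (140 - 5265)) - 28182 = (-49 - 5125) - 28182 = -5174 - 28182 = -33356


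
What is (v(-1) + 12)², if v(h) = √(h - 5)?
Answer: (12 + I*√6)² ≈ 138.0 + 58.788*I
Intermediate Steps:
v(h) = √(-5 + h)
(v(-1) + 12)² = (√(-5 - 1) + 12)² = (√(-6) + 12)² = (I*√6 + 12)² = (12 + I*√6)²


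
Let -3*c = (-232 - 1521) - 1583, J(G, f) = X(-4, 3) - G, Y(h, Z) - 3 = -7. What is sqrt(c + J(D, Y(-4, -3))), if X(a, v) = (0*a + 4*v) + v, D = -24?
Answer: sqrt(1151) ≈ 33.926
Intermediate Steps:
Y(h, Z) = -4 (Y(h, Z) = 3 - 7 = -4)
X(a, v) = 5*v (X(a, v) = (0 + 4*v) + v = 4*v + v = 5*v)
J(G, f) = 15 - G (J(G, f) = 5*3 - G = 15 - G)
c = 1112 (c = -((-232 - 1521) - 1583)/3 = -(-1753 - 1583)/3 = -1/3*(-3336) = 1112)
sqrt(c + J(D, Y(-4, -3))) = sqrt(1112 + (15 - 1*(-24))) = sqrt(1112 + (15 + 24)) = sqrt(1112 + 39) = sqrt(1151)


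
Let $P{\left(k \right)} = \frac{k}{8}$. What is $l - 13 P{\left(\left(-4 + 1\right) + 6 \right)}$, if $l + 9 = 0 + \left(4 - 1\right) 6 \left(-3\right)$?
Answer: $- \frac{543}{8} \approx -67.875$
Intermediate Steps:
$l = -63$ ($l = -9 + \left(0 + \left(4 - 1\right) 6 \left(-3\right)\right) = -9 + \left(0 + 3 \left(-18\right)\right) = -9 + \left(0 - 54\right) = -9 - 54 = -63$)
$P{\left(k \right)} = \frac{k}{8}$ ($P{\left(k \right)} = k \frac{1}{8} = \frac{k}{8}$)
$l - 13 P{\left(\left(-4 + 1\right) + 6 \right)} = -63 - 13 \frac{\left(-4 + 1\right) + 6}{8} = -63 - 13 \frac{-3 + 6}{8} = -63 - 13 \cdot \frac{1}{8} \cdot 3 = -63 - \frac{39}{8} = - \frac{543}{8}$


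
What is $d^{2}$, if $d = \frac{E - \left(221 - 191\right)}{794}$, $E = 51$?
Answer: $\frac{441}{630436} \approx 0.00069952$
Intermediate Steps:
$d = \frac{21}{794}$ ($d = \frac{51 - \left(221 - 191\right)}{794} = \left(51 - 30\right) \frac{1}{794} = 21 \cdot \frac{1}{794} = \frac{21}{794} \approx 0.026448$)
$d^{2} = \left(\frac{21}{794}\right)^{2} = \frac{441}{630436}$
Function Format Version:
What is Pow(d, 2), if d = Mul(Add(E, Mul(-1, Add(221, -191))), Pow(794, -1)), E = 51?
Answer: Rational(441, 630436) ≈ 0.00069952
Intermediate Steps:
d = Rational(21, 794) (d = Mul(Add(51, Mul(-1, Add(221, -191))), Pow(794, -1)) = Mul(Add(51, Mul(-1, 30)), Rational(1, 794)) = Mul(Add(51, -30), Rational(1, 794)) = Mul(21, Rational(1, 794)) = Rational(21, 794) ≈ 0.026448)
Pow(d, 2) = Pow(Rational(21, 794), 2) = Rational(441, 630436)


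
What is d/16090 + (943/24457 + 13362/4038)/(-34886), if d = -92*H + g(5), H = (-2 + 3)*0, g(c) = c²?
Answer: 1346864104413/923901066279014 ≈ 0.0014578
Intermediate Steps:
H = 0 (H = 1*0 = 0)
d = 25 (d = -92*0 + 5² = 0 + 25 = 25)
d/16090 + (943/24457 + 13362/4038)/(-34886) = 25/16090 + (943/24457 + 13362/4038)/(-34886) = 25*(1/16090) + (943*(1/24457) + 13362*(1/4038))*(-1/34886) = 5/3218 + (943/24457 + 2227/673)*(-1/34886) = 5/3218 + (55100378/16459561)*(-1/34886) = 5/3218 - 27550189/287104122523 = 1346864104413/923901066279014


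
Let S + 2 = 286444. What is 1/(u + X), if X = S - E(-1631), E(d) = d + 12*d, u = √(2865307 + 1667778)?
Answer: 61529/18928182588 - √4533085/94640912940 ≈ 3.2282e-6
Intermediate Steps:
S = 286442 (S = -2 + 286444 = 286442)
u = √4533085 ≈ 2129.1
E(d) = 13*d
X = 307645 (X = 286442 - 13*(-1631) = 286442 - 1*(-21203) = 286442 + 21203 = 307645)
1/(u + X) = 1/(√4533085 + 307645) = 1/(307645 + √4533085)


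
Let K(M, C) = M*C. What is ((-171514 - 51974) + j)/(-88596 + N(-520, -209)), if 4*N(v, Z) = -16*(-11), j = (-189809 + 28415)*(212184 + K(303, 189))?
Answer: 21743999091/44276 ≈ 4.9110e+5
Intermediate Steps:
K(M, C) = C*M
j = -43487774694 (j = (-189809 + 28415)*(212184 + 189*303) = -161394*(212184 + 57267) = -161394*269451 = -43487774694)
N(v, Z) = 44 (N(v, Z) = (-16*(-11))/4 = (1/4)*176 = 44)
((-171514 - 51974) + j)/(-88596 + N(-520, -209)) = ((-171514 - 51974) - 43487774694)/(-88596 + 44) = (-223488 - 43487774694)/(-88552) = -43487998182*(-1/88552) = 21743999091/44276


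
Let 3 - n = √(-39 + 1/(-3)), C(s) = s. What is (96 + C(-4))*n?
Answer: 276 - 92*I*√354/3 ≈ 276.0 - 576.99*I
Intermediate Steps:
n = 3 - I*√354/3 (n = 3 - √(-39 + 1/(-3)) = 3 - √(-39 - ⅓) = 3 - √(-118/3) = 3 - I*√354/3 ≈ 3.0 - 6.2716*I)
(96 + C(-4))*n = (96 - 4)*(3 - I*√354/3) = 92*(3 - I*√354/3) = 276 - 92*I*√354/3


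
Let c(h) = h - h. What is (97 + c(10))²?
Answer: 9409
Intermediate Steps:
c(h) = 0
(97 + c(10))² = (97 + 0)² = 97² = 9409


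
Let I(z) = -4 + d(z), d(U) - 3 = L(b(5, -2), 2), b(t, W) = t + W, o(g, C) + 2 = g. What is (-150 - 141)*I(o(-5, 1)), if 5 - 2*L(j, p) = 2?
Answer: -291/2 ≈ -145.50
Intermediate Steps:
o(g, C) = -2 + g
b(t, W) = W + t
L(j, p) = 3/2 (L(j, p) = 5/2 - 1/2*2 = 5/2 - 1 = 3/2)
d(U) = 9/2 (d(U) = 3 + 3/2 = 9/2)
I(z) = 1/2 (I(z) = -4 + 9/2 = 1/2)
(-150 - 141)*I(o(-5, 1)) = (-150 - 141)*(1/2) = -291*1/2 = -291/2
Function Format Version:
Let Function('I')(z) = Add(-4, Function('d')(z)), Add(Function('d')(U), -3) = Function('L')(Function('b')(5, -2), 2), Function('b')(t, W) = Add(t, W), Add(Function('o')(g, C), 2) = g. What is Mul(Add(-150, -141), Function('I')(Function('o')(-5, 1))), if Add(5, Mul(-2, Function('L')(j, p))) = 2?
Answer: Rational(-291, 2) ≈ -145.50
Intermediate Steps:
Function('o')(g, C) = Add(-2, g)
Function('b')(t, W) = Add(W, t)
Function('L')(j, p) = Rational(3, 2) (Function('L')(j, p) = Add(Rational(5, 2), Mul(Rational(-1, 2), 2)) = Add(Rational(5, 2), -1) = Rational(3, 2))
Function('d')(U) = Rational(9, 2) (Function('d')(U) = Add(3, Rational(3, 2)) = Rational(9, 2))
Function('I')(z) = Rational(1, 2) (Function('I')(z) = Add(-4, Rational(9, 2)) = Rational(1, 2))
Mul(Add(-150, -141), Function('I')(Function('o')(-5, 1))) = Mul(Add(-150, -141), Rational(1, 2)) = Mul(-291, Rational(1, 2)) = Rational(-291, 2)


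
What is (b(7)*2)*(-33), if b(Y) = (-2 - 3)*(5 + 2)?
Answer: 2310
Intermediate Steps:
b(Y) = -35 (b(Y) = -5*7 = -35)
(b(7)*2)*(-33) = -35*2*(-33) = -70*(-33) = 2310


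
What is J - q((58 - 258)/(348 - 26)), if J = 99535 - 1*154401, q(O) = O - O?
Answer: -54866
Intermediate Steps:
q(O) = 0
J = -54866 (J = 99535 - 154401 = -54866)
J - q((58 - 258)/(348 - 26)) = -54866 - 1*0 = -54866 + 0 = -54866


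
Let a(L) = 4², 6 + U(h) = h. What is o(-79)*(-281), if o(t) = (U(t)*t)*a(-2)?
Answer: -30190640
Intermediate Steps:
U(h) = -6 + h
a(L) = 16
o(t) = 16*t*(-6 + t) (o(t) = ((-6 + t)*t)*16 = (t*(-6 + t))*16 = 16*t*(-6 + t))
o(-79)*(-281) = (16*(-79)*(-6 - 79))*(-281) = (16*(-79)*(-85))*(-281) = 107440*(-281) = -30190640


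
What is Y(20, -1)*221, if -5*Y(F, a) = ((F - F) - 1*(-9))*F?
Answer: -7956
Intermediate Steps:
Y(F, a) = -9*F/5 (Y(F, a) = -((F - F) - 1*(-9))*F/5 = -(0 + 9)*F/5 = -9*F/5)
Y(20, -1)*221 = -9/5*20*221 = -36*221 = -7956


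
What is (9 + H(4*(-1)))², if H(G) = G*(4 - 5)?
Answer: 169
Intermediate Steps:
H(G) = -G (H(G) = G*(-1) = -G)
(9 + H(4*(-1)))² = (9 - 4*(-1))² = (9 - 1*(-4))² = (9 + 4)² = 13² = 169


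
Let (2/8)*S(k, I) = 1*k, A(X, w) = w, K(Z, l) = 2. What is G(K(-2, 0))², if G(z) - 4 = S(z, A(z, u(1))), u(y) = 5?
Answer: 144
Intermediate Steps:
S(k, I) = 4*k (S(k, I) = 4*(1*k) = 4*k)
G(z) = 4 + 4*z
G(K(-2, 0))² = (4 + 4*2)² = (4 + 8)² = 12² = 144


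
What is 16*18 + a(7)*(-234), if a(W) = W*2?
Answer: -2988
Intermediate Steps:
a(W) = 2*W
16*18 + a(7)*(-234) = 16*18 + (2*7)*(-234) = 288 + 14*(-234) = 288 - 3276 = -2988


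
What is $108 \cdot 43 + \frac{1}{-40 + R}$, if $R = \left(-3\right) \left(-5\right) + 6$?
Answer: $\frac{88235}{19} \approx 4643.9$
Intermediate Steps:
$R = 21$ ($R = 15 + 6 = 21$)
$108 \cdot 43 + \frac{1}{-40 + R} = 108 \cdot 43 + \frac{1}{-40 + 21} = 4644 + \frac{1}{-19} = 4644 - \frac{1}{19} = \frac{88235}{19}$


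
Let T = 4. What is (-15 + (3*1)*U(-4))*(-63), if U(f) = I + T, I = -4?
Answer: 945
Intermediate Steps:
U(f) = 0 (U(f) = -4 + 4 = 0)
(-15 + (3*1)*U(-4))*(-63) = (-15 + (3*1)*0)*(-63) = (-15 + 3*0)*(-63) = (-15 + 0)*(-63) = -15*(-63) = 945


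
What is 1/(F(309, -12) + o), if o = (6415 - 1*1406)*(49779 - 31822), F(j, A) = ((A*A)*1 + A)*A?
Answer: 1/89945029 ≈ 1.1118e-8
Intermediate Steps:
F(j, A) = A*(A + A²) (F(j, A) = (A²*1 + A)*A = (A² + A)*A = (A + A²)*A = A*(A + A²))
o = 89946613 (o = (6415 - 1406)*17957 = 5009*17957 = 89946613)
1/(F(309, -12) + o) = 1/((-12)²*(1 - 12) + 89946613) = 1/(144*(-11) + 89946613) = 1/(-1584 + 89946613) = 1/89945029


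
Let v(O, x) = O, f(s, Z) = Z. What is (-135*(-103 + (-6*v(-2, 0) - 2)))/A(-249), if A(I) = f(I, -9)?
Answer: -1395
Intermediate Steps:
A(I) = -9
(-135*(-103 + (-6*v(-2, 0) - 2)))/A(-249) = -135*(-103 + (-6*(-2) - 2))/(-9) = -135*(-103 + (12 - 2))*(-⅑) = -135*(-103 + 10)*(-⅑) = -135*(-93)*(-⅑) = 12555*(-⅑) = -1395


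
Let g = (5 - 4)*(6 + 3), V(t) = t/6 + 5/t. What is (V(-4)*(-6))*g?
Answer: 207/2 ≈ 103.50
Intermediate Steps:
V(t) = 5/t + t/6 (V(t) = t*(⅙) + 5/t = t/6 + 5/t = 5/t + t/6)
g = 9 (g = 1*9 = 9)
(V(-4)*(-6))*g = ((5/(-4) + (⅙)*(-4))*(-6))*9 = ((5*(-¼) - ⅔)*(-6))*9 = ((-5/4 - ⅔)*(-6))*9 = -23/12*(-6)*9 = (23/2)*9 = 207/2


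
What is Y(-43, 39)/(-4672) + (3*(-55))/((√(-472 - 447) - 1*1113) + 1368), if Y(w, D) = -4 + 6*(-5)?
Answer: -12145769/19255648 + 165*I*√919/65944 ≈ -0.63076 + 0.075852*I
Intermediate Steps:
Y(w, D) = -34 (Y(w, D) = -4 - 30 = -34)
Y(-43, 39)/(-4672) + (3*(-55))/((√(-472 - 447) - 1*1113) + 1368) = -34/(-4672) + (3*(-55))/((√(-472 - 447) - 1*1113) + 1368) = -34*(-1/4672) - 165/((√(-919) - 1113) + 1368) = 17/2336 - 165/((I*√919 - 1113) + 1368) = 17/2336 - 165/((-1113 + I*√919) + 1368) = 17/2336 - 165/(255 + I*√919)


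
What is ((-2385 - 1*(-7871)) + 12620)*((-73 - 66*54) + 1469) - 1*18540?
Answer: -39272348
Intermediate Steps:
((-2385 - 1*(-7871)) + 12620)*((-73 - 66*54) + 1469) - 1*18540 = ((-2385 + 7871) + 12620)*((-73 - 3564) + 1469) - 18540 = (5486 + 12620)*(-3637 + 1469) - 18540 = 18106*(-2168) - 18540 = -39253808 - 18540 = -39272348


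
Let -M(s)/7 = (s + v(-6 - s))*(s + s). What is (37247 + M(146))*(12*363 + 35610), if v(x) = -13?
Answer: -9376223430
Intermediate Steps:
M(s) = -14*s*(-13 + s) (M(s) = -7*(s - 13)*(s + s) = -7*(-13 + s)*2*s = -14*s*(-13 + s))
(37247 + M(146))*(12*363 + 35610) = (37247 + 14*146*(13 - 1*146))*(12*363 + 35610) = (37247 + 14*146*(13 - 146))*(4356 + 35610) = (37247 + 14*146*(-133))*39966 = (37247 - 271852)*39966 = -234605*39966 = -9376223430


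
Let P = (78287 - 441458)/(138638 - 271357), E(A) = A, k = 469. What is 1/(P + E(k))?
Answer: 7807/3682846 ≈ 0.0021198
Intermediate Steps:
P = 21363/7807 (P = -363171/(-132719) = -363171*(-1/132719) = 21363/7807 ≈ 2.7364)
1/(P + E(k)) = 1/(21363/7807 + 469) = 1/(3682846/7807) = 7807/3682846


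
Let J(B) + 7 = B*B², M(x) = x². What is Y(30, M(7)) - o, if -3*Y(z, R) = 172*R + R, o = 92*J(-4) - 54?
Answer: 11281/3 ≈ 3760.3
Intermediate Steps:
J(B) = -7 + B³ (J(B) = -7 + B*B² = -7 + B³)
o = -6586 (o = 92*(-7 + (-4)³) - 54 = 92*(-7 - 64) - 54 = 92*(-71) - 54 = -6532 - 54 = -6586)
Y(z, R) = -173*R/3 (Y(z, R) = -(172*R + R)/3 = -173*R/3)
Y(30, M(7)) - o = -173/3*7² - 1*(-6586) = -173/3*49 + 6586 = -8477/3 + 6586 = 11281/3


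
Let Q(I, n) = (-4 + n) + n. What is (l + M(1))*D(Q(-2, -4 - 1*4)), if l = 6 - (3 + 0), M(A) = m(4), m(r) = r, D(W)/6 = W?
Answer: -840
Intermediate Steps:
Q(I, n) = -4 + 2*n
D(W) = 6*W
M(A) = 4
l = 3 (l = 6 - 1*3 = 6 - 3 = 3)
(l + M(1))*D(Q(-2, -4 - 1*4)) = (3 + 4)*(6*(-4 + 2*(-4 - 1*4))) = 7*(6*(-4 + 2*(-4 - 4))) = 7*(6*(-4 + 2*(-8))) = 7*(6*(-4 - 16)) = 7*(6*(-20)) = 7*(-120) = -840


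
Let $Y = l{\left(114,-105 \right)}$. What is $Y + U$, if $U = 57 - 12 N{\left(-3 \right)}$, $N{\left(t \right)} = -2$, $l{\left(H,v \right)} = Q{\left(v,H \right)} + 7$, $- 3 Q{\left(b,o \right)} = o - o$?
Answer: $88$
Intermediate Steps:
$Q{\left(b,o \right)} = 0$ ($Q{\left(b,o \right)} = - \frac{o - o}{3} = \left(- \frac{1}{3}\right) 0 = 0$)
$l{\left(H,v \right)} = 7$ ($l{\left(H,v \right)} = 0 + 7 = 7$)
$Y = 7$
$U = 81$ ($U = 57 - -24 = 57 + 24 = 81$)
$Y + U = 7 + 81 = 88$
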